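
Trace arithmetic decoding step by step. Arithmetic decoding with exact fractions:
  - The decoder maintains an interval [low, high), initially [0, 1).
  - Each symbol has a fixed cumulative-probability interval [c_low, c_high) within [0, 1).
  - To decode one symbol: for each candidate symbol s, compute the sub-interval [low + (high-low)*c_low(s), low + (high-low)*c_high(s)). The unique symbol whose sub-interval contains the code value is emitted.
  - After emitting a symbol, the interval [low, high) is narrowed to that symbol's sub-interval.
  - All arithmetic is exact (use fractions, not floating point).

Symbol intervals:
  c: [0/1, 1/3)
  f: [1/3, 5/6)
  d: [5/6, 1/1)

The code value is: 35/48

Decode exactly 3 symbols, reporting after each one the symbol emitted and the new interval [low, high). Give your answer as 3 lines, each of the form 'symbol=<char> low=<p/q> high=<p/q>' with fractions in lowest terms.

Step 1: interval [0/1, 1/1), width = 1/1 - 0/1 = 1/1
  'c': [0/1 + 1/1*0/1, 0/1 + 1/1*1/3) = [0/1, 1/3)
  'f': [0/1 + 1/1*1/3, 0/1 + 1/1*5/6) = [1/3, 5/6) <- contains code 35/48
  'd': [0/1 + 1/1*5/6, 0/1 + 1/1*1/1) = [5/6, 1/1)
  emit 'f', narrow to [1/3, 5/6)
Step 2: interval [1/3, 5/6), width = 5/6 - 1/3 = 1/2
  'c': [1/3 + 1/2*0/1, 1/3 + 1/2*1/3) = [1/3, 1/2)
  'f': [1/3 + 1/2*1/3, 1/3 + 1/2*5/6) = [1/2, 3/4) <- contains code 35/48
  'd': [1/3 + 1/2*5/6, 1/3 + 1/2*1/1) = [3/4, 5/6)
  emit 'f', narrow to [1/2, 3/4)
Step 3: interval [1/2, 3/4), width = 3/4 - 1/2 = 1/4
  'c': [1/2 + 1/4*0/1, 1/2 + 1/4*1/3) = [1/2, 7/12)
  'f': [1/2 + 1/4*1/3, 1/2 + 1/4*5/6) = [7/12, 17/24)
  'd': [1/2 + 1/4*5/6, 1/2 + 1/4*1/1) = [17/24, 3/4) <- contains code 35/48
  emit 'd', narrow to [17/24, 3/4)

Answer: symbol=f low=1/3 high=5/6
symbol=f low=1/2 high=3/4
symbol=d low=17/24 high=3/4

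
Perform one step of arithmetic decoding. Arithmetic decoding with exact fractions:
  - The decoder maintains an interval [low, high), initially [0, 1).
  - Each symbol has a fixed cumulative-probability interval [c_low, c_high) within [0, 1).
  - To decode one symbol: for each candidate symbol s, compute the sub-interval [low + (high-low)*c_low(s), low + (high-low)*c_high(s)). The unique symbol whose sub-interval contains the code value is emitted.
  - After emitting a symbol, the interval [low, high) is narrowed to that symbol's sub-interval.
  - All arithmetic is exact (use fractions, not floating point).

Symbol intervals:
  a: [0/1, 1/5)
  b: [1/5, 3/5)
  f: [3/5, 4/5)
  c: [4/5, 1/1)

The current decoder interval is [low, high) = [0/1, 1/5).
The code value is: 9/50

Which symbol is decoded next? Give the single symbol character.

Answer: c

Derivation:
Interval width = high − low = 1/5 − 0/1 = 1/5
Scaled code = (code − low) / width = (9/50 − 0/1) / 1/5 = 9/10
  a: [0/1, 1/5) 
  b: [1/5, 3/5) 
  f: [3/5, 4/5) 
  c: [4/5, 1/1) ← scaled code falls here ✓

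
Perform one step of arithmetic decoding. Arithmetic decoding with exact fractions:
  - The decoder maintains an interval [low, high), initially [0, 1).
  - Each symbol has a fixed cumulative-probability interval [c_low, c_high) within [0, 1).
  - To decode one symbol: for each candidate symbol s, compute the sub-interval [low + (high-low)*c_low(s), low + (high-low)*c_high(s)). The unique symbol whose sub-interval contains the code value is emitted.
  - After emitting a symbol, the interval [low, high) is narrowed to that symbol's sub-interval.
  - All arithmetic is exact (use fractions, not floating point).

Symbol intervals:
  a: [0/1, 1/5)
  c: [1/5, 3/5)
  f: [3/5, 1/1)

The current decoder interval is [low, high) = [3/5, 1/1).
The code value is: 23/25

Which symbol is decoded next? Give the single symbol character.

Answer: f

Derivation:
Interval width = high − low = 1/1 − 3/5 = 2/5
Scaled code = (code − low) / width = (23/25 − 3/5) / 2/5 = 4/5
  a: [0/1, 1/5) 
  c: [1/5, 3/5) 
  f: [3/5, 1/1) ← scaled code falls here ✓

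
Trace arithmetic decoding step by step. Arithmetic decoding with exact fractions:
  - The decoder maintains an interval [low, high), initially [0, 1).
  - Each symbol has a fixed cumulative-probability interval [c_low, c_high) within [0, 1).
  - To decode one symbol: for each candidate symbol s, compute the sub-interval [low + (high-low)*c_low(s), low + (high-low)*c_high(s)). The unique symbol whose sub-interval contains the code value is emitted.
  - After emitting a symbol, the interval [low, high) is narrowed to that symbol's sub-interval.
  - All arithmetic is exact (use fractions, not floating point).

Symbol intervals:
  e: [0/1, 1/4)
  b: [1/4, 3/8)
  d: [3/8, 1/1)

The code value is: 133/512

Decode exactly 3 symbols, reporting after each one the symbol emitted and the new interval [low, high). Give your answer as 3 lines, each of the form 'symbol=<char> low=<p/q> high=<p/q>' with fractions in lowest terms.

Answer: symbol=b low=1/4 high=3/8
symbol=e low=1/4 high=9/32
symbol=b low=33/128 high=67/256

Derivation:
Step 1: interval [0/1, 1/1), width = 1/1 - 0/1 = 1/1
  'e': [0/1 + 1/1*0/1, 0/1 + 1/1*1/4) = [0/1, 1/4)
  'b': [0/1 + 1/1*1/4, 0/1 + 1/1*3/8) = [1/4, 3/8) <- contains code 133/512
  'd': [0/1 + 1/1*3/8, 0/1 + 1/1*1/1) = [3/8, 1/1)
  emit 'b', narrow to [1/4, 3/8)
Step 2: interval [1/4, 3/8), width = 3/8 - 1/4 = 1/8
  'e': [1/4 + 1/8*0/1, 1/4 + 1/8*1/4) = [1/4, 9/32) <- contains code 133/512
  'b': [1/4 + 1/8*1/4, 1/4 + 1/8*3/8) = [9/32, 19/64)
  'd': [1/4 + 1/8*3/8, 1/4 + 1/8*1/1) = [19/64, 3/8)
  emit 'e', narrow to [1/4, 9/32)
Step 3: interval [1/4, 9/32), width = 9/32 - 1/4 = 1/32
  'e': [1/4 + 1/32*0/1, 1/4 + 1/32*1/4) = [1/4, 33/128)
  'b': [1/4 + 1/32*1/4, 1/4 + 1/32*3/8) = [33/128, 67/256) <- contains code 133/512
  'd': [1/4 + 1/32*3/8, 1/4 + 1/32*1/1) = [67/256, 9/32)
  emit 'b', narrow to [33/128, 67/256)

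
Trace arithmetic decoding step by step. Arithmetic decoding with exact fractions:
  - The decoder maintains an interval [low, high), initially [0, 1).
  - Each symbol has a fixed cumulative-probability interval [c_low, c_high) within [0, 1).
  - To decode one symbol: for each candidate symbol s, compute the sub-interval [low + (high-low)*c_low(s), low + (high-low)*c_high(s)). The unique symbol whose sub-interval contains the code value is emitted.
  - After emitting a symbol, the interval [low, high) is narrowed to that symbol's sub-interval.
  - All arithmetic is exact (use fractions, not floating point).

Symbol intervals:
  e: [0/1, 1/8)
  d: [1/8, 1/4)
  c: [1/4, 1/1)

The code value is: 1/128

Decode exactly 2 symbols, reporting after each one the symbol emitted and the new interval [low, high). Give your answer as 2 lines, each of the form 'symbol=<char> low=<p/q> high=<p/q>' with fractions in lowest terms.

Answer: symbol=e low=0/1 high=1/8
symbol=e low=0/1 high=1/64

Derivation:
Step 1: interval [0/1, 1/1), width = 1/1 - 0/1 = 1/1
  'e': [0/1 + 1/1*0/1, 0/1 + 1/1*1/8) = [0/1, 1/8) <- contains code 1/128
  'd': [0/1 + 1/1*1/8, 0/1 + 1/1*1/4) = [1/8, 1/4)
  'c': [0/1 + 1/1*1/4, 0/1 + 1/1*1/1) = [1/4, 1/1)
  emit 'e', narrow to [0/1, 1/8)
Step 2: interval [0/1, 1/8), width = 1/8 - 0/1 = 1/8
  'e': [0/1 + 1/8*0/1, 0/1 + 1/8*1/8) = [0/1, 1/64) <- contains code 1/128
  'd': [0/1 + 1/8*1/8, 0/1 + 1/8*1/4) = [1/64, 1/32)
  'c': [0/1 + 1/8*1/4, 0/1 + 1/8*1/1) = [1/32, 1/8)
  emit 'e', narrow to [0/1, 1/64)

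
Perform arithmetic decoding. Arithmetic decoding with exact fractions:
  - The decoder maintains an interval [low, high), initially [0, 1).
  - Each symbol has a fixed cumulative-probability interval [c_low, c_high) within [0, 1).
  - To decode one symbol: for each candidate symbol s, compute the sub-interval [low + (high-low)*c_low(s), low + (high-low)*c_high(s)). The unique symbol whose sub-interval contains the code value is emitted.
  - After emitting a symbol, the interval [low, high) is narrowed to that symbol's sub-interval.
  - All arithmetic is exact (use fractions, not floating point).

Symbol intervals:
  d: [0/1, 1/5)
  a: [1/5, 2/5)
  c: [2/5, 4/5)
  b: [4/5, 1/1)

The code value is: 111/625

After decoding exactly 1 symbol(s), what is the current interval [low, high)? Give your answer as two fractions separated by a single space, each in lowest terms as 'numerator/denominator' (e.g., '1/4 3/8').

Step 1: interval [0/1, 1/1), width = 1/1 - 0/1 = 1/1
  'd': [0/1 + 1/1*0/1, 0/1 + 1/1*1/5) = [0/1, 1/5) <- contains code 111/625
  'a': [0/1 + 1/1*1/5, 0/1 + 1/1*2/5) = [1/5, 2/5)
  'c': [0/1 + 1/1*2/5, 0/1 + 1/1*4/5) = [2/5, 4/5)
  'b': [0/1 + 1/1*4/5, 0/1 + 1/1*1/1) = [4/5, 1/1)
  emit 'd', narrow to [0/1, 1/5)

Answer: 0/1 1/5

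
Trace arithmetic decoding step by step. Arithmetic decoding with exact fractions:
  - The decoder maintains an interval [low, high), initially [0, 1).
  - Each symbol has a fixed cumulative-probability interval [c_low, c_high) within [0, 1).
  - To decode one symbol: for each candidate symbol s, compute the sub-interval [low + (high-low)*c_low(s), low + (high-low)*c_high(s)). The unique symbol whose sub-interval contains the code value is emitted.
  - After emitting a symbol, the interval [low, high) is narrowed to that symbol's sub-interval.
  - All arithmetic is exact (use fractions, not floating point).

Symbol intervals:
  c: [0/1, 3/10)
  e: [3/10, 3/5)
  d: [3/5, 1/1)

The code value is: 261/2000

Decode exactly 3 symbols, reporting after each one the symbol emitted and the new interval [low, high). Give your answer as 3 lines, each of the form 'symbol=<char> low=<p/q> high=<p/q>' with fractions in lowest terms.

Answer: symbol=c low=0/1 high=3/10
symbol=e low=9/100 high=9/50
symbol=e low=117/1000 high=18/125

Derivation:
Step 1: interval [0/1, 1/1), width = 1/1 - 0/1 = 1/1
  'c': [0/1 + 1/1*0/1, 0/1 + 1/1*3/10) = [0/1, 3/10) <- contains code 261/2000
  'e': [0/1 + 1/1*3/10, 0/1 + 1/1*3/5) = [3/10, 3/5)
  'd': [0/1 + 1/1*3/5, 0/1 + 1/1*1/1) = [3/5, 1/1)
  emit 'c', narrow to [0/1, 3/10)
Step 2: interval [0/1, 3/10), width = 3/10 - 0/1 = 3/10
  'c': [0/1 + 3/10*0/1, 0/1 + 3/10*3/10) = [0/1, 9/100)
  'e': [0/1 + 3/10*3/10, 0/1 + 3/10*3/5) = [9/100, 9/50) <- contains code 261/2000
  'd': [0/1 + 3/10*3/5, 0/1 + 3/10*1/1) = [9/50, 3/10)
  emit 'e', narrow to [9/100, 9/50)
Step 3: interval [9/100, 9/50), width = 9/50 - 9/100 = 9/100
  'c': [9/100 + 9/100*0/1, 9/100 + 9/100*3/10) = [9/100, 117/1000)
  'e': [9/100 + 9/100*3/10, 9/100 + 9/100*3/5) = [117/1000, 18/125) <- contains code 261/2000
  'd': [9/100 + 9/100*3/5, 9/100 + 9/100*1/1) = [18/125, 9/50)
  emit 'e', narrow to [117/1000, 18/125)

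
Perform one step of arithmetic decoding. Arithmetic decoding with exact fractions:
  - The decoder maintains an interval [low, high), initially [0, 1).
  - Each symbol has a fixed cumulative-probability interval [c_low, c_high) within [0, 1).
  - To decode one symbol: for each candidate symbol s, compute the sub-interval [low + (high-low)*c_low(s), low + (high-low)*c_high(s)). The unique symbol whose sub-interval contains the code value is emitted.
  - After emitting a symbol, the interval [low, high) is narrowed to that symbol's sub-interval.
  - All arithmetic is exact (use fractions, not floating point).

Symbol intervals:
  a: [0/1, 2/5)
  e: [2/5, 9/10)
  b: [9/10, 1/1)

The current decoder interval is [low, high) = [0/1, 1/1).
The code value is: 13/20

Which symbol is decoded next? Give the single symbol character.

Interval width = high − low = 1/1 − 0/1 = 1/1
Scaled code = (code − low) / width = (13/20 − 0/1) / 1/1 = 13/20
  a: [0/1, 2/5) 
  e: [2/5, 9/10) ← scaled code falls here ✓
  b: [9/10, 1/1) 

Answer: e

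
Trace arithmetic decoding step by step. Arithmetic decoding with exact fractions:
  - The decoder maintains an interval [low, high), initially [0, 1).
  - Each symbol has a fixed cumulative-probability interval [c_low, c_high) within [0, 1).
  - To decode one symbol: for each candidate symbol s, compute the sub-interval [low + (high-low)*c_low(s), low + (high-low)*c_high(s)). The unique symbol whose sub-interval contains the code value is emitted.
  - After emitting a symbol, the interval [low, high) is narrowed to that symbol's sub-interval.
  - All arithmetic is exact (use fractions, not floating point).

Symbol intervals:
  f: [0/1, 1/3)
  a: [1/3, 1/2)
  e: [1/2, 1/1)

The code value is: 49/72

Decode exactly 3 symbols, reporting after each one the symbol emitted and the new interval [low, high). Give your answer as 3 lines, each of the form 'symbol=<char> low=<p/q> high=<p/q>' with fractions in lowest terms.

Step 1: interval [0/1, 1/1), width = 1/1 - 0/1 = 1/1
  'f': [0/1 + 1/1*0/1, 0/1 + 1/1*1/3) = [0/1, 1/3)
  'a': [0/1 + 1/1*1/3, 0/1 + 1/1*1/2) = [1/3, 1/2)
  'e': [0/1 + 1/1*1/2, 0/1 + 1/1*1/1) = [1/2, 1/1) <- contains code 49/72
  emit 'e', narrow to [1/2, 1/1)
Step 2: interval [1/2, 1/1), width = 1/1 - 1/2 = 1/2
  'f': [1/2 + 1/2*0/1, 1/2 + 1/2*1/3) = [1/2, 2/3)
  'a': [1/2 + 1/2*1/3, 1/2 + 1/2*1/2) = [2/3, 3/4) <- contains code 49/72
  'e': [1/2 + 1/2*1/2, 1/2 + 1/2*1/1) = [3/4, 1/1)
  emit 'a', narrow to [2/3, 3/4)
Step 3: interval [2/3, 3/4), width = 3/4 - 2/3 = 1/12
  'f': [2/3 + 1/12*0/1, 2/3 + 1/12*1/3) = [2/3, 25/36) <- contains code 49/72
  'a': [2/3 + 1/12*1/3, 2/3 + 1/12*1/2) = [25/36, 17/24)
  'e': [2/3 + 1/12*1/2, 2/3 + 1/12*1/1) = [17/24, 3/4)
  emit 'f', narrow to [2/3, 25/36)

Answer: symbol=e low=1/2 high=1/1
symbol=a low=2/3 high=3/4
symbol=f low=2/3 high=25/36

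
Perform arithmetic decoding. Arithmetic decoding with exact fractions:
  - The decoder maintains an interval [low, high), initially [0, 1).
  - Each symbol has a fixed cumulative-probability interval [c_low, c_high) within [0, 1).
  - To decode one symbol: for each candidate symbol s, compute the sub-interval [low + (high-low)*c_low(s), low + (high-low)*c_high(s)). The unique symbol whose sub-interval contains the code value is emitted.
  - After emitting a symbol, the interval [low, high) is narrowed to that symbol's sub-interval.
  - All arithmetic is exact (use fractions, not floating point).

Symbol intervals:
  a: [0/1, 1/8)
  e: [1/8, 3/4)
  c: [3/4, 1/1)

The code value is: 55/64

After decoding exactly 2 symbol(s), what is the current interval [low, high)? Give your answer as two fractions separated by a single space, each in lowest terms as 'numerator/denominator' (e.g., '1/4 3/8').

Step 1: interval [0/1, 1/1), width = 1/1 - 0/1 = 1/1
  'a': [0/1 + 1/1*0/1, 0/1 + 1/1*1/8) = [0/1, 1/8)
  'e': [0/1 + 1/1*1/8, 0/1 + 1/1*3/4) = [1/8, 3/4)
  'c': [0/1 + 1/1*3/4, 0/1 + 1/1*1/1) = [3/4, 1/1) <- contains code 55/64
  emit 'c', narrow to [3/4, 1/1)
Step 2: interval [3/4, 1/1), width = 1/1 - 3/4 = 1/4
  'a': [3/4 + 1/4*0/1, 3/4 + 1/4*1/8) = [3/4, 25/32)
  'e': [3/4 + 1/4*1/8, 3/4 + 1/4*3/4) = [25/32, 15/16) <- contains code 55/64
  'c': [3/4 + 1/4*3/4, 3/4 + 1/4*1/1) = [15/16, 1/1)
  emit 'e', narrow to [25/32, 15/16)

Answer: 25/32 15/16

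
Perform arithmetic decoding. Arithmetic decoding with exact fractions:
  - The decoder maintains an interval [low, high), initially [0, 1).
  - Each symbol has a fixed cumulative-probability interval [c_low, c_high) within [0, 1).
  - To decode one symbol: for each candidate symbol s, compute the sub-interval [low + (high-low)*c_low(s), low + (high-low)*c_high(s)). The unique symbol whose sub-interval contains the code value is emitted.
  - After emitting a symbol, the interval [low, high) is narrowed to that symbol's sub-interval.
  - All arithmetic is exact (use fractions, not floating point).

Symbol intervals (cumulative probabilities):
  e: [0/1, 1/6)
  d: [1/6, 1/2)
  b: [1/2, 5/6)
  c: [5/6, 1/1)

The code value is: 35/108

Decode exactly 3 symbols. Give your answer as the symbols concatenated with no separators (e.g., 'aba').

Step 1: interval [0/1, 1/1), width = 1/1 - 0/1 = 1/1
  'e': [0/1 + 1/1*0/1, 0/1 + 1/1*1/6) = [0/1, 1/6)
  'd': [0/1 + 1/1*1/6, 0/1 + 1/1*1/2) = [1/6, 1/2) <- contains code 35/108
  'b': [0/1 + 1/1*1/2, 0/1 + 1/1*5/6) = [1/2, 5/6)
  'c': [0/1 + 1/1*5/6, 0/1 + 1/1*1/1) = [5/6, 1/1)
  emit 'd', narrow to [1/6, 1/2)
Step 2: interval [1/6, 1/2), width = 1/2 - 1/6 = 1/3
  'e': [1/6 + 1/3*0/1, 1/6 + 1/3*1/6) = [1/6, 2/9)
  'd': [1/6 + 1/3*1/6, 1/6 + 1/3*1/2) = [2/9, 1/3) <- contains code 35/108
  'b': [1/6 + 1/3*1/2, 1/6 + 1/3*5/6) = [1/3, 4/9)
  'c': [1/6 + 1/3*5/6, 1/6 + 1/3*1/1) = [4/9, 1/2)
  emit 'd', narrow to [2/9, 1/3)
Step 3: interval [2/9, 1/3), width = 1/3 - 2/9 = 1/9
  'e': [2/9 + 1/9*0/1, 2/9 + 1/9*1/6) = [2/9, 13/54)
  'd': [2/9 + 1/9*1/6, 2/9 + 1/9*1/2) = [13/54, 5/18)
  'b': [2/9 + 1/9*1/2, 2/9 + 1/9*5/6) = [5/18, 17/54)
  'c': [2/9 + 1/9*5/6, 2/9 + 1/9*1/1) = [17/54, 1/3) <- contains code 35/108
  emit 'c', narrow to [17/54, 1/3)

Answer: ddc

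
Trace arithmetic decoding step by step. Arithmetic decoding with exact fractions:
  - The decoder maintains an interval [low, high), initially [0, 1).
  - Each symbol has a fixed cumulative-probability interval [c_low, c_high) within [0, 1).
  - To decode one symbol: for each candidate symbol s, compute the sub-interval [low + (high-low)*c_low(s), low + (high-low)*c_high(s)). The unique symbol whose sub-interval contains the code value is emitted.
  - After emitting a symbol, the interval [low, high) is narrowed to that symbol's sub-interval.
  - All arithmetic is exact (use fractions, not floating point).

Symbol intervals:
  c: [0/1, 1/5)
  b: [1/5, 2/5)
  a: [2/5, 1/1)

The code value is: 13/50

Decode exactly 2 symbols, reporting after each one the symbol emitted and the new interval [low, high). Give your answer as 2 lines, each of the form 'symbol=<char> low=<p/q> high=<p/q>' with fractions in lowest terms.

Answer: symbol=b low=1/5 high=2/5
symbol=b low=6/25 high=7/25

Derivation:
Step 1: interval [0/1, 1/1), width = 1/1 - 0/1 = 1/1
  'c': [0/1 + 1/1*0/1, 0/1 + 1/1*1/5) = [0/1, 1/5)
  'b': [0/1 + 1/1*1/5, 0/1 + 1/1*2/5) = [1/5, 2/5) <- contains code 13/50
  'a': [0/1 + 1/1*2/5, 0/1 + 1/1*1/1) = [2/5, 1/1)
  emit 'b', narrow to [1/5, 2/5)
Step 2: interval [1/5, 2/5), width = 2/5 - 1/5 = 1/5
  'c': [1/5 + 1/5*0/1, 1/5 + 1/5*1/5) = [1/5, 6/25)
  'b': [1/5 + 1/5*1/5, 1/5 + 1/5*2/5) = [6/25, 7/25) <- contains code 13/50
  'a': [1/5 + 1/5*2/5, 1/5 + 1/5*1/1) = [7/25, 2/5)
  emit 'b', narrow to [6/25, 7/25)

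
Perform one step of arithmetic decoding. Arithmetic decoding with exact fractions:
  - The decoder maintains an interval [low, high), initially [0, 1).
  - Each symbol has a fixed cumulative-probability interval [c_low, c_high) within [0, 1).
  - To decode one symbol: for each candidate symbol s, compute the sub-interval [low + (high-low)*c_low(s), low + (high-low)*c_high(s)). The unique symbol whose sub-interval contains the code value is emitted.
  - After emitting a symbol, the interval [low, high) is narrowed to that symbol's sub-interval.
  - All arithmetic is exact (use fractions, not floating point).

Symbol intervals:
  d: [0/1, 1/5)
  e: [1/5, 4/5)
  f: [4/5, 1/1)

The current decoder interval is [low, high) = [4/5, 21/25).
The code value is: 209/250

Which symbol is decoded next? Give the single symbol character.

Interval width = high − low = 21/25 − 4/5 = 1/25
Scaled code = (code − low) / width = (209/250 − 4/5) / 1/25 = 9/10
  d: [0/1, 1/5) 
  e: [1/5, 4/5) 
  f: [4/5, 1/1) ← scaled code falls here ✓

Answer: f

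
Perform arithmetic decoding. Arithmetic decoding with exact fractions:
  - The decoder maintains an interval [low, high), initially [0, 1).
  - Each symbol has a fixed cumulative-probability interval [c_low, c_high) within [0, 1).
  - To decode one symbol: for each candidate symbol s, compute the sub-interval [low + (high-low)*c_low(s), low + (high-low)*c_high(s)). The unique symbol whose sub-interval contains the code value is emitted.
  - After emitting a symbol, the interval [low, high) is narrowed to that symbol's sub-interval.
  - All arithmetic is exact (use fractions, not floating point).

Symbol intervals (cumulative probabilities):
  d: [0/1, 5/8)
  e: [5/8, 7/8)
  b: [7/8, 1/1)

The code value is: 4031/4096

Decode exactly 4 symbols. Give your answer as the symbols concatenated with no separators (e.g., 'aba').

Step 1: interval [0/1, 1/1), width = 1/1 - 0/1 = 1/1
  'd': [0/1 + 1/1*0/1, 0/1 + 1/1*5/8) = [0/1, 5/8)
  'e': [0/1 + 1/1*5/8, 0/1 + 1/1*7/8) = [5/8, 7/8)
  'b': [0/1 + 1/1*7/8, 0/1 + 1/1*1/1) = [7/8, 1/1) <- contains code 4031/4096
  emit 'b', narrow to [7/8, 1/1)
Step 2: interval [7/8, 1/1), width = 1/1 - 7/8 = 1/8
  'd': [7/8 + 1/8*0/1, 7/8 + 1/8*5/8) = [7/8, 61/64)
  'e': [7/8 + 1/8*5/8, 7/8 + 1/8*7/8) = [61/64, 63/64) <- contains code 4031/4096
  'b': [7/8 + 1/8*7/8, 7/8 + 1/8*1/1) = [63/64, 1/1)
  emit 'e', narrow to [61/64, 63/64)
Step 3: interval [61/64, 63/64), width = 63/64 - 61/64 = 1/32
  'd': [61/64 + 1/32*0/1, 61/64 + 1/32*5/8) = [61/64, 249/256)
  'e': [61/64 + 1/32*5/8, 61/64 + 1/32*7/8) = [249/256, 251/256)
  'b': [61/64 + 1/32*7/8, 61/64 + 1/32*1/1) = [251/256, 63/64) <- contains code 4031/4096
  emit 'b', narrow to [251/256, 63/64)
Step 4: interval [251/256, 63/64), width = 63/64 - 251/256 = 1/256
  'd': [251/256 + 1/256*0/1, 251/256 + 1/256*5/8) = [251/256, 2013/2048)
  'e': [251/256 + 1/256*5/8, 251/256 + 1/256*7/8) = [2013/2048, 2015/2048)
  'b': [251/256 + 1/256*7/8, 251/256 + 1/256*1/1) = [2015/2048, 63/64) <- contains code 4031/4096
  emit 'b', narrow to [2015/2048, 63/64)

Answer: bebb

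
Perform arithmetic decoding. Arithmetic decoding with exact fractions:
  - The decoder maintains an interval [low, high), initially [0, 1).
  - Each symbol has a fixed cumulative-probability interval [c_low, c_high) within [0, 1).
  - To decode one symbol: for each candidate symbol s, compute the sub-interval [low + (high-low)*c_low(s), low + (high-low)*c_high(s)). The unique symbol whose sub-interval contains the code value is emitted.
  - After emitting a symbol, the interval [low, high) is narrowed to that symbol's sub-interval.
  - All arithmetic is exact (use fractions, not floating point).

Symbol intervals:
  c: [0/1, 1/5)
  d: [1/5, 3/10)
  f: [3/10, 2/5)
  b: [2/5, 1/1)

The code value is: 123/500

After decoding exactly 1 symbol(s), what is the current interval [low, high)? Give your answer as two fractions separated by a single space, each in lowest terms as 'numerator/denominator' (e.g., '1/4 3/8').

Answer: 1/5 3/10

Derivation:
Step 1: interval [0/1, 1/1), width = 1/1 - 0/1 = 1/1
  'c': [0/1 + 1/1*0/1, 0/1 + 1/1*1/5) = [0/1, 1/5)
  'd': [0/1 + 1/1*1/5, 0/1 + 1/1*3/10) = [1/5, 3/10) <- contains code 123/500
  'f': [0/1 + 1/1*3/10, 0/1 + 1/1*2/5) = [3/10, 2/5)
  'b': [0/1 + 1/1*2/5, 0/1 + 1/1*1/1) = [2/5, 1/1)
  emit 'd', narrow to [1/5, 3/10)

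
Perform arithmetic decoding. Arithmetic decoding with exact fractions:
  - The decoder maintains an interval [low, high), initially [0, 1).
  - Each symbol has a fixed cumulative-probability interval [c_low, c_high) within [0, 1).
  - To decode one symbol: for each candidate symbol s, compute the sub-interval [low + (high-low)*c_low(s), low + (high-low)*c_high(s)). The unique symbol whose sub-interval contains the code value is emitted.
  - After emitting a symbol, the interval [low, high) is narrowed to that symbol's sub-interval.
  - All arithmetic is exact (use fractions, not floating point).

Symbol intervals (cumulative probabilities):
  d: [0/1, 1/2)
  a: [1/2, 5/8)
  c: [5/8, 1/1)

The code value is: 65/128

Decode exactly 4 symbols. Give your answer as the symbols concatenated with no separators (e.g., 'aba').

Step 1: interval [0/1, 1/1), width = 1/1 - 0/1 = 1/1
  'd': [0/1 + 1/1*0/1, 0/1 + 1/1*1/2) = [0/1, 1/2)
  'a': [0/1 + 1/1*1/2, 0/1 + 1/1*5/8) = [1/2, 5/8) <- contains code 65/128
  'c': [0/1 + 1/1*5/8, 0/1 + 1/1*1/1) = [5/8, 1/1)
  emit 'a', narrow to [1/2, 5/8)
Step 2: interval [1/2, 5/8), width = 5/8 - 1/2 = 1/8
  'd': [1/2 + 1/8*0/1, 1/2 + 1/8*1/2) = [1/2, 9/16) <- contains code 65/128
  'a': [1/2 + 1/8*1/2, 1/2 + 1/8*5/8) = [9/16, 37/64)
  'c': [1/2 + 1/8*5/8, 1/2 + 1/8*1/1) = [37/64, 5/8)
  emit 'd', narrow to [1/2, 9/16)
Step 3: interval [1/2, 9/16), width = 9/16 - 1/2 = 1/16
  'd': [1/2 + 1/16*0/1, 1/2 + 1/16*1/2) = [1/2, 17/32) <- contains code 65/128
  'a': [1/2 + 1/16*1/2, 1/2 + 1/16*5/8) = [17/32, 69/128)
  'c': [1/2 + 1/16*5/8, 1/2 + 1/16*1/1) = [69/128, 9/16)
  emit 'd', narrow to [1/2, 17/32)
Step 4: interval [1/2, 17/32), width = 17/32 - 1/2 = 1/32
  'd': [1/2 + 1/32*0/1, 1/2 + 1/32*1/2) = [1/2, 33/64) <- contains code 65/128
  'a': [1/2 + 1/32*1/2, 1/2 + 1/32*5/8) = [33/64, 133/256)
  'c': [1/2 + 1/32*5/8, 1/2 + 1/32*1/1) = [133/256, 17/32)
  emit 'd', narrow to [1/2, 33/64)

Answer: addd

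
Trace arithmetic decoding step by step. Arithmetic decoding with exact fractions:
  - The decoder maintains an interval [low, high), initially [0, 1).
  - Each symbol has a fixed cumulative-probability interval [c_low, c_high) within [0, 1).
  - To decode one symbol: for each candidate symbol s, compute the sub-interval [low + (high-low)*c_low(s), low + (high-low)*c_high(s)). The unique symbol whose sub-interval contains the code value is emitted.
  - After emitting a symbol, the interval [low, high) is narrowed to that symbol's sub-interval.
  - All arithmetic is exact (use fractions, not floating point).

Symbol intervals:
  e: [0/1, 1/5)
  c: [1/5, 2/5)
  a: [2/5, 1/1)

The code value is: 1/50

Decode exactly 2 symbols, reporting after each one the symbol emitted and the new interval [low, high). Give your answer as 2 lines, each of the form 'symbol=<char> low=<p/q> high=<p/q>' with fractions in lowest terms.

Step 1: interval [0/1, 1/1), width = 1/1 - 0/1 = 1/1
  'e': [0/1 + 1/1*0/1, 0/1 + 1/1*1/5) = [0/1, 1/5) <- contains code 1/50
  'c': [0/1 + 1/1*1/5, 0/1 + 1/1*2/5) = [1/5, 2/5)
  'a': [0/1 + 1/1*2/5, 0/1 + 1/1*1/1) = [2/5, 1/1)
  emit 'e', narrow to [0/1, 1/5)
Step 2: interval [0/1, 1/5), width = 1/5 - 0/1 = 1/5
  'e': [0/1 + 1/5*0/1, 0/1 + 1/5*1/5) = [0/1, 1/25) <- contains code 1/50
  'c': [0/1 + 1/5*1/5, 0/1 + 1/5*2/5) = [1/25, 2/25)
  'a': [0/1 + 1/5*2/5, 0/1 + 1/5*1/1) = [2/25, 1/5)
  emit 'e', narrow to [0/1, 1/25)

Answer: symbol=e low=0/1 high=1/5
symbol=e low=0/1 high=1/25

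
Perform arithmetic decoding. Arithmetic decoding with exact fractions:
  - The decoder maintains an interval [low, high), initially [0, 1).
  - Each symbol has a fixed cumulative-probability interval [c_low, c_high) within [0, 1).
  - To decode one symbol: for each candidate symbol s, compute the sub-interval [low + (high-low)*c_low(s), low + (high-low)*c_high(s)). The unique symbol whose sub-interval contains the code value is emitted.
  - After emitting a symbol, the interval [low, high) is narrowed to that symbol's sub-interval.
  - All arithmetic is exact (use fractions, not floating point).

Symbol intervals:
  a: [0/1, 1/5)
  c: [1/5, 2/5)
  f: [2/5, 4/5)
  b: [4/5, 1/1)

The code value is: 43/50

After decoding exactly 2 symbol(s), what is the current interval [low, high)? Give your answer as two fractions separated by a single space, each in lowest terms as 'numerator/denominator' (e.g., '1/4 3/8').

Answer: 21/25 22/25

Derivation:
Step 1: interval [0/1, 1/1), width = 1/1 - 0/1 = 1/1
  'a': [0/1 + 1/1*0/1, 0/1 + 1/1*1/5) = [0/1, 1/5)
  'c': [0/1 + 1/1*1/5, 0/1 + 1/1*2/5) = [1/5, 2/5)
  'f': [0/1 + 1/1*2/5, 0/1 + 1/1*4/5) = [2/5, 4/5)
  'b': [0/1 + 1/1*4/5, 0/1 + 1/1*1/1) = [4/5, 1/1) <- contains code 43/50
  emit 'b', narrow to [4/5, 1/1)
Step 2: interval [4/5, 1/1), width = 1/1 - 4/5 = 1/5
  'a': [4/5 + 1/5*0/1, 4/5 + 1/5*1/5) = [4/5, 21/25)
  'c': [4/5 + 1/5*1/5, 4/5 + 1/5*2/5) = [21/25, 22/25) <- contains code 43/50
  'f': [4/5 + 1/5*2/5, 4/5 + 1/5*4/5) = [22/25, 24/25)
  'b': [4/5 + 1/5*4/5, 4/5 + 1/5*1/1) = [24/25, 1/1)
  emit 'c', narrow to [21/25, 22/25)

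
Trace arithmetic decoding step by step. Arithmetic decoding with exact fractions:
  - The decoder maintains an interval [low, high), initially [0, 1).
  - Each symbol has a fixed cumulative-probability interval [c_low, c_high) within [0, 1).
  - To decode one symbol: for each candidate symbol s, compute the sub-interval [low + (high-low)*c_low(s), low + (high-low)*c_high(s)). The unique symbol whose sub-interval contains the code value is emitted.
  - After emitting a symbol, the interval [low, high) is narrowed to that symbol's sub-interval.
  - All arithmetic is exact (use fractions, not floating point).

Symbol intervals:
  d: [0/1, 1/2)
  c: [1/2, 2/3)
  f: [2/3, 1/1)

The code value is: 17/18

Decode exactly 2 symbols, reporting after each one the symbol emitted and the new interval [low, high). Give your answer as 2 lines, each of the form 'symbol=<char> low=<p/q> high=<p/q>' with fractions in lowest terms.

Step 1: interval [0/1, 1/1), width = 1/1 - 0/1 = 1/1
  'd': [0/1 + 1/1*0/1, 0/1 + 1/1*1/2) = [0/1, 1/2)
  'c': [0/1 + 1/1*1/2, 0/1 + 1/1*2/3) = [1/2, 2/3)
  'f': [0/1 + 1/1*2/3, 0/1 + 1/1*1/1) = [2/3, 1/1) <- contains code 17/18
  emit 'f', narrow to [2/3, 1/1)
Step 2: interval [2/3, 1/1), width = 1/1 - 2/3 = 1/3
  'd': [2/3 + 1/3*0/1, 2/3 + 1/3*1/2) = [2/3, 5/6)
  'c': [2/3 + 1/3*1/2, 2/3 + 1/3*2/3) = [5/6, 8/9)
  'f': [2/3 + 1/3*2/3, 2/3 + 1/3*1/1) = [8/9, 1/1) <- contains code 17/18
  emit 'f', narrow to [8/9, 1/1)

Answer: symbol=f low=2/3 high=1/1
symbol=f low=8/9 high=1/1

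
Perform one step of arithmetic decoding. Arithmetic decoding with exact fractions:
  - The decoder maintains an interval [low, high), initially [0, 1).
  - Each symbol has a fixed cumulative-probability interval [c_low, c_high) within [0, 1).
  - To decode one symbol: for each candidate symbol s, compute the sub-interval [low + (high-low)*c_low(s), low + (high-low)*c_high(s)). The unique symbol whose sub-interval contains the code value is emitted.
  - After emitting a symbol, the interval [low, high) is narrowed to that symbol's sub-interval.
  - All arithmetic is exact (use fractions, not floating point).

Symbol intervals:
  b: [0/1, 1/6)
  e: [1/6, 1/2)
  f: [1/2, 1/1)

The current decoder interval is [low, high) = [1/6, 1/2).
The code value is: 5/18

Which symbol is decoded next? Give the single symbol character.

Interval width = high − low = 1/2 − 1/6 = 1/3
Scaled code = (code − low) / width = (5/18 − 1/6) / 1/3 = 1/3
  b: [0/1, 1/6) 
  e: [1/6, 1/2) ← scaled code falls here ✓
  f: [1/2, 1/1) 

Answer: e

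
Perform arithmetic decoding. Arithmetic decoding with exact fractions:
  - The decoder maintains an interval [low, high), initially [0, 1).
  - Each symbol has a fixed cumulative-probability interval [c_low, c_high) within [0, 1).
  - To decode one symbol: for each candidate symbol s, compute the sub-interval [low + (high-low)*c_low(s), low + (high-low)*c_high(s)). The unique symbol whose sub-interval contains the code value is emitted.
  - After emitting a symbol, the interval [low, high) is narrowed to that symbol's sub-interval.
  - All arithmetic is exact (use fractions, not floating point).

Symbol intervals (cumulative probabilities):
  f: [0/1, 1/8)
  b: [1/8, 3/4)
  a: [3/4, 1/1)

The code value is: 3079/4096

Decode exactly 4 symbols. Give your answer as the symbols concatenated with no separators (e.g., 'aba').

Step 1: interval [0/1, 1/1), width = 1/1 - 0/1 = 1/1
  'f': [0/1 + 1/1*0/1, 0/1 + 1/1*1/8) = [0/1, 1/8)
  'b': [0/1 + 1/1*1/8, 0/1 + 1/1*3/4) = [1/8, 3/4)
  'a': [0/1 + 1/1*3/4, 0/1 + 1/1*1/1) = [3/4, 1/1) <- contains code 3079/4096
  emit 'a', narrow to [3/4, 1/1)
Step 2: interval [3/4, 1/1), width = 1/1 - 3/4 = 1/4
  'f': [3/4 + 1/4*0/1, 3/4 + 1/4*1/8) = [3/4, 25/32) <- contains code 3079/4096
  'b': [3/4 + 1/4*1/8, 3/4 + 1/4*3/4) = [25/32, 15/16)
  'a': [3/4 + 1/4*3/4, 3/4 + 1/4*1/1) = [15/16, 1/1)
  emit 'f', narrow to [3/4, 25/32)
Step 3: interval [3/4, 25/32), width = 25/32 - 3/4 = 1/32
  'f': [3/4 + 1/32*0/1, 3/4 + 1/32*1/8) = [3/4, 193/256) <- contains code 3079/4096
  'b': [3/4 + 1/32*1/8, 3/4 + 1/32*3/4) = [193/256, 99/128)
  'a': [3/4 + 1/32*3/4, 3/4 + 1/32*1/1) = [99/128, 25/32)
  emit 'f', narrow to [3/4, 193/256)
Step 4: interval [3/4, 193/256), width = 193/256 - 3/4 = 1/256
  'f': [3/4 + 1/256*0/1, 3/4 + 1/256*1/8) = [3/4, 1537/2048)
  'b': [3/4 + 1/256*1/8, 3/4 + 1/256*3/4) = [1537/2048, 771/1024) <- contains code 3079/4096
  'a': [3/4 + 1/256*3/4, 3/4 + 1/256*1/1) = [771/1024, 193/256)
  emit 'b', narrow to [1537/2048, 771/1024)

Answer: affb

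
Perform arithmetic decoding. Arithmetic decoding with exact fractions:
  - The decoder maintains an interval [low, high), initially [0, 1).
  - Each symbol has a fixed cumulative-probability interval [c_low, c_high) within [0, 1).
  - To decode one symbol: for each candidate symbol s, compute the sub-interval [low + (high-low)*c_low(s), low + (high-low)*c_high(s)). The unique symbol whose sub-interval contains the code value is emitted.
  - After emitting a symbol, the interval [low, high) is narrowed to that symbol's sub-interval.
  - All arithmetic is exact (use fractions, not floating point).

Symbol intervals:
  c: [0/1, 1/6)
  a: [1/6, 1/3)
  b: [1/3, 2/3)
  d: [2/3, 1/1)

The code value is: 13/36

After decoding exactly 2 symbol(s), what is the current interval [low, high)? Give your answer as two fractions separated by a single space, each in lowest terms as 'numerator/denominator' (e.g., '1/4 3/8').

Answer: 1/3 7/18

Derivation:
Step 1: interval [0/1, 1/1), width = 1/1 - 0/1 = 1/1
  'c': [0/1 + 1/1*0/1, 0/1 + 1/1*1/6) = [0/1, 1/6)
  'a': [0/1 + 1/1*1/6, 0/1 + 1/1*1/3) = [1/6, 1/3)
  'b': [0/1 + 1/1*1/3, 0/1 + 1/1*2/3) = [1/3, 2/3) <- contains code 13/36
  'd': [0/1 + 1/1*2/3, 0/1 + 1/1*1/1) = [2/3, 1/1)
  emit 'b', narrow to [1/3, 2/3)
Step 2: interval [1/3, 2/3), width = 2/3 - 1/3 = 1/3
  'c': [1/3 + 1/3*0/1, 1/3 + 1/3*1/6) = [1/3, 7/18) <- contains code 13/36
  'a': [1/3 + 1/3*1/6, 1/3 + 1/3*1/3) = [7/18, 4/9)
  'b': [1/3 + 1/3*1/3, 1/3 + 1/3*2/3) = [4/9, 5/9)
  'd': [1/3 + 1/3*2/3, 1/3 + 1/3*1/1) = [5/9, 2/3)
  emit 'c', narrow to [1/3, 7/18)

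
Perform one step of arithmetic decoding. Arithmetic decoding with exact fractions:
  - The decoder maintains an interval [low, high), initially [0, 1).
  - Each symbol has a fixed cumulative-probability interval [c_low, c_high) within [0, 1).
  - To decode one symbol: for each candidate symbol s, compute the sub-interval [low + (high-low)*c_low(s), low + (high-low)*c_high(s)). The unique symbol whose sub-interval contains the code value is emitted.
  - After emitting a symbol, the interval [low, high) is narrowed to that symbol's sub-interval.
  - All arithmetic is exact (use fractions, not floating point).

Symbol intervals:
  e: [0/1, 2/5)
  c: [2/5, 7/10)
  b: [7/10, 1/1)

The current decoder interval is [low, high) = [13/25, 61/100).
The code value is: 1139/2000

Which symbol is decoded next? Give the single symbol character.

Answer: c

Derivation:
Interval width = high − low = 61/100 − 13/25 = 9/100
Scaled code = (code − low) / width = (1139/2000 − 13/25) / 9/100 = 11/20
  e: [0/1, 2/5) 
  c: [2/5, 7/10) ← scaled code falls here ✓
  b: [7/10, 1/1) 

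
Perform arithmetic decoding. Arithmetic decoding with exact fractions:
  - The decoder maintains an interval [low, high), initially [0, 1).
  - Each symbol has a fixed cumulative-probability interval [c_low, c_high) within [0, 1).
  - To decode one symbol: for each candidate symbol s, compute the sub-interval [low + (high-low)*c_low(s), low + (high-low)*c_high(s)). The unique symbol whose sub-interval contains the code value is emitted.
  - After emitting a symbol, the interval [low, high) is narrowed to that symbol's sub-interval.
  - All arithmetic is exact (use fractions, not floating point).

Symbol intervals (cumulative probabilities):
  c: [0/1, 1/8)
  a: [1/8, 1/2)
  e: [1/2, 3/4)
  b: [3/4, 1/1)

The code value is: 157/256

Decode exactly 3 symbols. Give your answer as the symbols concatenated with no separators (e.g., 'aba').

Step 1: interval [0/1, 1/1), width = 1/1 - 0/1 = 1/1
  'c': [0/1 + 1/1*0/1, 0/1 + 1/1*1/8) = [0/1, 1/8)
  'a': [0/1 + 1/1*1/8, 0/1 + 1/1*1/2) = [1/8, 1/2)
  'e': [0/1 + 1/1*1/2, 0/1 + 1/1*3/4) = [1/2, 3/4) <- contains code 157/256
  'b': [0/1 + 1/1*3/4, 0/1 + 1/1*1/1) = [3/4, 1/1)
  emit 'e', narrow to [1/2, 3/4)
Step 2: interval [1/2, 3/4), width = 3/4 - 1/2 = 1/4
  'c': [1/2 + 1/4*0/1, 1/2 + 1/4*1/8) = [1/2, 17/32)
  'a': [1/2 + 1/4*1/8, 1/2 + 1/4*1/2) = [17/32, 5/8) <- contains code 157/256
  'e': [1/2 + 1/4*1/2, 1/2 + 1/4*3/4) = [5/8, 11/16)
  'b': [1/2 + 1/4*3/4, 1/2 + 1/4*1/1) = [11/16, 3/4)
  emit 'a', narrow to [17/32, 5/8)
Step 3: interval [17/32, 5/8), width = 5/8 - 17/32 = 3/32
  'c': [17/32 + 3/32*0/1, 17/32 + 3/32*1/8) = [17/32, 139/256)
  'a': [17/32 + 3/32*1/8, 17/32 + 3/32*1/2) = [139/256, 37/64)
  'e': [17/32 + 3/32*1/2, 17/32 + 3/32*3/4) = [37/64, 77/128)
  'b': [17/32 + 3/32*3/4, 17/32 + 3/32*1/1) = [77/128, 5/8) <- contains code 157/256
  emit 'b', narrow to [77/128, 5/8)

Answer: eab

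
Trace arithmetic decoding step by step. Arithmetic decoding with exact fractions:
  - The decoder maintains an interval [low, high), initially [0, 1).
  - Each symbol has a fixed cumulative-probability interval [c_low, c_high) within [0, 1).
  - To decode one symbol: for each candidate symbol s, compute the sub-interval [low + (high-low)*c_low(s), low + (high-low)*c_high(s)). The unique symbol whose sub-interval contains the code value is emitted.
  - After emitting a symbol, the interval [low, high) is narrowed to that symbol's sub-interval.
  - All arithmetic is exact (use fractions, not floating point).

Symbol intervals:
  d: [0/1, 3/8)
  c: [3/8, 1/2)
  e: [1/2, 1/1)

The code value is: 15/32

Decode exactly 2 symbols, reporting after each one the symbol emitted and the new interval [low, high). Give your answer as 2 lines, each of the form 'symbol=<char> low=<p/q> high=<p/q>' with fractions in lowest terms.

Answer: symbol=c low=3/8 high=1/2
symbol=e low=7/16 high=1/2

Derivation:
Step 1: interval [0/1, 1/1), width = 1/1 - 0/1 = 1/1
  'd': [0/1 + 1/1*0/1, 0/1 + 1/1*3/8) = [0/1, 3/8)
  'c': [0/1 + 1/1*3/8, 0/1 + 1/1*1/2) = [3/8, 1/2) <- contains code 15/32
  'e': [0/1 + 1/1*1/2, 0/1 + 1/1*1/1) = [1/2, 1/1)
  emit 'c', narrow to [3/8, 1/2)
Step 2: interval [3/8, 1/2), width = 1/2 - 3/8 = 1/8
  'd': [3/8 + 1/8*0/1, 3/8 + 1/8*3/8) = [3/8, 27/64)
  'c': [3/8 + 1/8*3/8, 3/8 + 1/8*1/2) = [27/64, 7/16)
  'e': [3/8 + 1/8*1/2, 3/8 + 1/8*1/1) = [7/16, 1/2) <- contains code 15/32
  emit 'e', narrow to [7/16, 1/2)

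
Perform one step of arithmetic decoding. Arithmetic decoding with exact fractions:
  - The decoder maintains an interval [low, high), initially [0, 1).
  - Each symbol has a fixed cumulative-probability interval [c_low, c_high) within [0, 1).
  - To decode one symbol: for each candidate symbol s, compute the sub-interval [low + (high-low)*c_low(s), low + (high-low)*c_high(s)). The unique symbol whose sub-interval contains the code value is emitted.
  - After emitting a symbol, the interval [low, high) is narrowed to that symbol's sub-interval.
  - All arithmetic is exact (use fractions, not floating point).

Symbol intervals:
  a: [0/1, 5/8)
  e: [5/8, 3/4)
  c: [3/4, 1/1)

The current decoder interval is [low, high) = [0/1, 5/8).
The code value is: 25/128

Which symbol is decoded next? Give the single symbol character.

Interval width = high − low = 5/8 − 0/1 = 5/8
Scaled code = (code − low) / width = (25/128 − 0/1) / 5/8 = 5/16
  a: [0/1, 5/8) ← scaled code falls here ✓
  e: [5/8, 3/4) 
  c: [3/4, 1/1) 

Answer: a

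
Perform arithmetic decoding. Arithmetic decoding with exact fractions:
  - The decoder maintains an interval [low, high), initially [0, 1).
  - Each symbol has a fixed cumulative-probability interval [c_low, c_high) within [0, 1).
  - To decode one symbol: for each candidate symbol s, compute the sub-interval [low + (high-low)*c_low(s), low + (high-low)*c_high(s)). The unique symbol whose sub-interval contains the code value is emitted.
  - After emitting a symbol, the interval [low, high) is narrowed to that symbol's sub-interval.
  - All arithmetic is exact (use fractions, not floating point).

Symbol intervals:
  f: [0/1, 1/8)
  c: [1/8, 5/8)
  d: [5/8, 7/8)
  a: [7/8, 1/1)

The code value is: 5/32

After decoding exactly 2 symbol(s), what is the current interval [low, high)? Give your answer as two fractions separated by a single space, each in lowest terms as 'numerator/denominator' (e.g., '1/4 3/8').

Step 1: interval [0/1, 1/1), width = 1/1 - 0/1 = 1/1
  'f': [0/1 + 1/1*0/1, 0/1 + 1/1*1/8) = [0/1, 1/8)
  'c': [0/1 + 1/1*1/8, 0/1 + 1/1*5/8) = [1/8, 5/8) <- contains code 5/32
  'd': [0/1 + 1/1*5/8, 0/1 + 1/1*7/8) = [5/8, 7/8)
  'a': [0/1 + 1/1*7/8, 0/1 + 1/1*1/1) = [7/8, 1/1)
  emit 'c', narrow to [1/8, 5/8)
Step 2: interval [1/8, 5/8), width = 5/8 - 1/8 = 1/2
  'f': [1/8 + 1/2*0/1, 1/8 + 1/2*1/8) = [1/8, 3/16) <- contains code 5/32
  'c': [1/8 + 1/2*1/8, 1/8 + 1/2*5/8) = [3/16, 7/16)
  'd': [1/8 + 1/2*5/8, 1/8 + 1/2*7/8) = [7/16, 9/16)
  'a': [1/8 + 1/2*7/8, 1/8 + 1/2*1/1) = [9/16, 5/8)
  emit 'f', narrow to [1/8, 3/16)

Answer: 1/8 3/16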